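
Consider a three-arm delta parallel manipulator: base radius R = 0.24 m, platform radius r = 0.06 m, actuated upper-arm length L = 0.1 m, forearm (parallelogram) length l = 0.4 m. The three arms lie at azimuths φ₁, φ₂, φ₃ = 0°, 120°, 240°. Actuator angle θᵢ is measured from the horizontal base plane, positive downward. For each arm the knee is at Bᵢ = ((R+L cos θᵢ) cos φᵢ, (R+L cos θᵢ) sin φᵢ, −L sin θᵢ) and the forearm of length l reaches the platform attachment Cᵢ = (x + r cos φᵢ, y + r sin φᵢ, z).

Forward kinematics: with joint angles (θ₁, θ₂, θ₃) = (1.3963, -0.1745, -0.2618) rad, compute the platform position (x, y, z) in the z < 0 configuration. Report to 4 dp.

(-0.1494, -0.0049, -0.2979)

arm 1 at φ=0.0°: (R−r)+L cos θ1 = 0.1974;  S1 = (0.1974, 0.0000, -0.0985)
S2 = (0.2785·cos120.0°, 0.2785·sin120.0°, 0.0174) = (-0.1392, 0.2412, 0.0174)
S3 = (0.2766·cos240.0°, 0.2766·sin240.0°, 0.0259) = (-0.1383, -0.2395, 0.0259)
eliminate P² terms by subtracting sphere 1 from 2 and 3
plane₁₂: -0.6732x+0.4823y+0.2317z = 0.0292
det = 0.6463;  x = -0.0429+0.3574z,  y = 0.0006+0.0184z
sphere 1 gives Az²+Bz+C=0 with A=1.1280, B=0.0252, C=-0.0926;  B²−4AC=0.4183;  roots -0.2979, 0.2755;  negative root z = -0.2979
x = -0.1494, y = -0.0049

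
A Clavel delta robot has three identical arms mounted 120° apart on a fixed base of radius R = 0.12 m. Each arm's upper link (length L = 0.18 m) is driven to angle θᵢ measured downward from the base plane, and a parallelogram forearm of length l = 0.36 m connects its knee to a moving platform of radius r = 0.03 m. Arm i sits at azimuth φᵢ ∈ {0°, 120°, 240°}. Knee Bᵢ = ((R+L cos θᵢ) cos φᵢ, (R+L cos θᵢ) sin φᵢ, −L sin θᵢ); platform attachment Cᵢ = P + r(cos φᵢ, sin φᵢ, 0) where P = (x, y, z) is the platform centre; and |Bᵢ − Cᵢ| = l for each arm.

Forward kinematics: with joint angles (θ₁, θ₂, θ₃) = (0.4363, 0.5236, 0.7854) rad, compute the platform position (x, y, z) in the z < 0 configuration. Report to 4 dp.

(0.0386, 0.0415, -0.3622)

φ1=0.0°: virtual centre (0.2531, 0.0000, -0.0761), radius l
arm 2 at φ=120.0°: e+L cos θ2 = 0.2459;  O2 = (-0.1229, 0.2129, -0.0900)
O3 = (0.2173·cos240.0°, 0.2173·sin240.0°, -0.1273) = (-0.1086, -0.1882, -0.1273)
subtract pairs → two planes through P
linear system: -0.7522x+0.4259y = -0.0013−-0.0279z; -0.7236x+-0.3763y = -0.0065−-0.1024z
Cramer: x(z) = 0.0055-0.0915z;  y(z) = 0.0066-0.0962z
quadratic in z: (1.0176)z²+(0.1962)z+(-0.0624)=0, √Δ=0.5410 → z ∈ {-0.3622, 0.1694}; z = -0.3622 (taking z<0)
x = 0.0386, y = 0.0415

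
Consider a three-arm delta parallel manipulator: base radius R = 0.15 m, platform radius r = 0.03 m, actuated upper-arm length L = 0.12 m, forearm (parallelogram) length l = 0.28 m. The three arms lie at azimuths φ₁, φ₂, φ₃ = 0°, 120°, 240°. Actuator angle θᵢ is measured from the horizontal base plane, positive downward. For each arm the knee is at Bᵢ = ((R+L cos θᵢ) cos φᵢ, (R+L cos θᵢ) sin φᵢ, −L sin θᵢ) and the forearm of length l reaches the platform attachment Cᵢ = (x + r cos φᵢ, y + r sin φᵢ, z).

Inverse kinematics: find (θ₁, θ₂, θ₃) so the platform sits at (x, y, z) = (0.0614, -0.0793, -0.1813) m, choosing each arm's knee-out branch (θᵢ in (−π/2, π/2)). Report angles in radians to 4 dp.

arm 1 (φ=0.0°): x'=0.0614, y'=-0.0793
  A cos θ + B sin θ = C:  0.0586·cos θ + -0.1813·sin θ = 0.0892
  γ=atan2(-0.1813,0.0586)=-1.2582;  ψ=arccos(0.4682)=1.0836;  θ1=γ+ψ≈-0.1746
arm 2 (φ=120.0°): x'=-0.0994, y'=-0.0135
  A cos θ + B sin θ = C:  0.2194·cos θ + -0.1813·sin θ = -0.0716
  √(A²+B²)=0.2846;  θ2 = -0.6907+1.8250 ≈ 1.1344
φ3=240.0° → target in arm frame (0.0380, 0.0928)
  A=0.0820, B=-0.1813, C=(l²−L²−A²−y'²−z²)/(2L)=0.0658
  θ3 = atan2(B,A) + arccos(C/0.1990) = 0.0880

θ₁ = -0.1746, θ₂ = 1.1344, θ₃ = 0.0880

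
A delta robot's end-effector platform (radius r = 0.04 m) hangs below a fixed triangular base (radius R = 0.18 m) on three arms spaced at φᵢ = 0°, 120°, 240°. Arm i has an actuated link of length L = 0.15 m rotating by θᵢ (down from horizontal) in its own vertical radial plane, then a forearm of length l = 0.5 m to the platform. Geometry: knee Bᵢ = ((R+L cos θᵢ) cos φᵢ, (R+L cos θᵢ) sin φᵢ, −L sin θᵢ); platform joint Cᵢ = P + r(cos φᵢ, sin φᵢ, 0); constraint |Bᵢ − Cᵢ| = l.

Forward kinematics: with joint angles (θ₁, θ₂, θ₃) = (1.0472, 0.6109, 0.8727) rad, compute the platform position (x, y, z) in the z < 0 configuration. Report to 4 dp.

S1 = (0.2150·cos0.0°, 0.2150·sin0.0°, -0.1299) = (0.2150, 0.0000, -0.1299)
S2 = (0.2629·cos120.0°, 0.2629·sin120.0°, -0.0860) = (-0.1314, 0.2277, -0.0860)
S3 = (0.2364·cos240.0°, 0.2364·sin240.0°, -0.1149) = (-0.1182, -0.2047, -0.1149)
subtract pairs → two planes through P
[-0.6929 0.4553 0.0877]·P = 0.0134;  [-0.6664 -0.4095 0.0300]·P = 0.0060
Cramer: x(z) = -0.0140+0.0844z;  y(z) = 0.0081-0.0642z
into |P−S₁|² = l²: 1.0112z² + 0.2201z + -0.1806 = 0;  Δ = 0.7790;  z = -0.5452 or 0.3276 → z<0 root = -0.5452
x = -0.0600, y = 0.0431

(-0.0600, 0.0431, -0.5452)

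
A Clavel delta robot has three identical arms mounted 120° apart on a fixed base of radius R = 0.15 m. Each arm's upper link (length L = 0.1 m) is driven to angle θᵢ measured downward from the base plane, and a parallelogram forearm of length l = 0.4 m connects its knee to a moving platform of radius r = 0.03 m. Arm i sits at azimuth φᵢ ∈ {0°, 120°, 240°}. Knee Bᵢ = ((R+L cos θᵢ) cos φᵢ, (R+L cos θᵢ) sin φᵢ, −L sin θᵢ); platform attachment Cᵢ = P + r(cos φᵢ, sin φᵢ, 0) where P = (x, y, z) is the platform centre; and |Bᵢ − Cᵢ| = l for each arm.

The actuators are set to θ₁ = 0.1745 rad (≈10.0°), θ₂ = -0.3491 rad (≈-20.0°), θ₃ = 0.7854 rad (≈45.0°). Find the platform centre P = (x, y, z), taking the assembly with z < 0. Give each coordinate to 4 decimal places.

O1 = (0.2185·cos0.0°, 0.2185·sin0.0°, -0.0174) = (0.2185, 0.0000, -0.0174)
φ2=120.0°: virtual centre (-0.1070, 0.1853, 0.0342), radius l
arm 3 at φ=240.0°: (R−r)+L cos θ3 = 0.1907;  O3 = (-0.0954, -0.1652, -0.0707)
eliminate P² terms by subtracting sphere 1 from 2 and 3
linear system: -0.6509x+0.3706y = -0.0011−0.1031z; -0.6277x+-0.3303y = -0.0067−-0.1067z
det = 0.4476;  x = 0.0063+-0.0122z,  y = 0.0082+-0.2998z
into |P−O₁|² = l²: 1.0900z² + 0.0350z + -0.1146 = 0;  Δ = 0.5010;  z = -0.3407 or 0.3086 → z<0 root = -0.3407
x = 0.0105, y = 0.1103

(0.0105, 0.1103, -0.3407)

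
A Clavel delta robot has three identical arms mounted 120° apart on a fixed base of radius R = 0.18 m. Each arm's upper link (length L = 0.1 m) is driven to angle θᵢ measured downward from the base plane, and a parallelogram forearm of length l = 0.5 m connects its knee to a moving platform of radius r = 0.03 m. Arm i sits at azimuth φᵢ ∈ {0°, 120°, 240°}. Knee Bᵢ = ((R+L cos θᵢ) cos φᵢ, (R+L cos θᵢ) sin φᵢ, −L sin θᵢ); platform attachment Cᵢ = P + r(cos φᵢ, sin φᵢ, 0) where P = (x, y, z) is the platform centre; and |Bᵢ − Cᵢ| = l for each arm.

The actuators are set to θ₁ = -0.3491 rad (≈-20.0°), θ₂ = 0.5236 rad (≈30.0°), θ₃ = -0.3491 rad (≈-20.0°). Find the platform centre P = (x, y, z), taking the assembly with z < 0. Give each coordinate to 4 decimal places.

(0.0507, -0.0878, -0.4185)

arm 1 at φ=0.0°: (R−r)+L cos θ1 = 0.2440;  S1 = (0.2440, 0.0000, 0.0342)
arm 2 at φ=120.0°: (R−r)+L cos θ2 = 0.2366;  S2 = (-0.1183, 0.2049, -0.0500)
φ3=240.0°: virtual centre (-0.1220, -0.2113, 0.0342), radius l
subtract pairs → two planes through P
plane₁₂: -0.7245x+0.4098y+-0.1684z = -0.0022
Cramer: x(z) = 0.0015-0.1174z;  y(z) = -0.0027+0.2034z
sphere 1 gives Az²+Bz+C=0 with A=1.0551, B=-0.0126, C=-0.1901;  B²−4AC=0.8023;  roots -0.4185, 0.4304;  negative root z = -0.4185
x = 0.0507, y = -0.0878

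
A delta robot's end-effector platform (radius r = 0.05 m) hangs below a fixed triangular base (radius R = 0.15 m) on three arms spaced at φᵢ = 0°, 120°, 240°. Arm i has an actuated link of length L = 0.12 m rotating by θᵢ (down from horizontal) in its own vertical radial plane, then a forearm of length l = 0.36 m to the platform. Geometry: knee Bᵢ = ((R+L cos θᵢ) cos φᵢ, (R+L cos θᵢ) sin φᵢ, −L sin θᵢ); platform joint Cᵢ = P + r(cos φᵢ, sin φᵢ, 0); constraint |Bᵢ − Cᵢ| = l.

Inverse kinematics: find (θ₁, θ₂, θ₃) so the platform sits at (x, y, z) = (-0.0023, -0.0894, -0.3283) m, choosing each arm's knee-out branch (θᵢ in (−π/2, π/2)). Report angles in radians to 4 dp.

rotate P by −φ1: (-0.0023, -0.0894, -0.3283)
  e−x'=0.1023;  (l²−L²−(e−x')²−y'²−z²)/2L = -0.0460
  θ1 = atan2(B,A) + arccos(C/0.3439) = 0.4362
rotate P by −φ2: (-0.0763, 0.0467, -0.3283)
  A cos θ + B sin θ = C:  0.1763·cos θ + -0.3283·sin θ = -0.1076
  γ=atan2(-0.3283,0.1763)=-1.0780;  ψ=arccos(-0.2889)=1.8638;  θ2=γ+ψ≈0.7858
arm 3 (φ=240.0°): x'=0.0786, y'=0.0427
  A=0.0214, B=-0.3283, C=(l²−L²−A²−y'²−z²)/(2L)=0.0214
  θ3 = atan2(B,A) + arccos(C/0.3290) = 0.0001

θ₁ = 0.4362, θ₂ = 0.7858, θ₃ = 0.0001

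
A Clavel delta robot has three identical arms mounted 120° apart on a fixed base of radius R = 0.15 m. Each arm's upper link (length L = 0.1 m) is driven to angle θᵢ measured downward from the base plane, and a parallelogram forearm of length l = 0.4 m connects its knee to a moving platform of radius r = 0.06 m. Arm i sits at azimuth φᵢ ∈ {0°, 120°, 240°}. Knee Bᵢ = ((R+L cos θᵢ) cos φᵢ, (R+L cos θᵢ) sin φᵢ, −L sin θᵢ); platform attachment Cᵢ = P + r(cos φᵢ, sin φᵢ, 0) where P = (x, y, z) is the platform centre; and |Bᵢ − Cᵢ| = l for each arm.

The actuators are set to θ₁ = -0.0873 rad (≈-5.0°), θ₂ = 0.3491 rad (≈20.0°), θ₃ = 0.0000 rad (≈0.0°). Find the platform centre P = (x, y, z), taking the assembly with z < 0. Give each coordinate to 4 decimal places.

arm 1 at φ=0.0°: (R−r)+L cos θ1 = 0.1896;  O1 = (0.1896, 0.0000, 0.0087)
O2 = (0.1840·cos120.0°, 0.1840·sin120.0°, -0.0342) = (-0.0920, 0.1593, -0.0342)
φ3=240.0°: virtual centre (-0.0950, -0.1645, 0.0000), radius l
eliminate P² terms by subtracting sphere 1 from 2 and 3
plane₁₂: -0.5632x+0.3186y+-0.0858z = -0.0010
Cramer: x(z) = 0.0009-0.0922z;  y(z) = -0.0017+0.1065z
quadratic in z: (1.0198)z²+(0.0170)z+(-0.1243)=0, √Δ=0.7123 → z ∈ {-0.3575, 0.3409}; z = -0.3575 (taking z<0)
x = 0.0338, y = -0.0398

(0.0338, -0.0398, -0.3575)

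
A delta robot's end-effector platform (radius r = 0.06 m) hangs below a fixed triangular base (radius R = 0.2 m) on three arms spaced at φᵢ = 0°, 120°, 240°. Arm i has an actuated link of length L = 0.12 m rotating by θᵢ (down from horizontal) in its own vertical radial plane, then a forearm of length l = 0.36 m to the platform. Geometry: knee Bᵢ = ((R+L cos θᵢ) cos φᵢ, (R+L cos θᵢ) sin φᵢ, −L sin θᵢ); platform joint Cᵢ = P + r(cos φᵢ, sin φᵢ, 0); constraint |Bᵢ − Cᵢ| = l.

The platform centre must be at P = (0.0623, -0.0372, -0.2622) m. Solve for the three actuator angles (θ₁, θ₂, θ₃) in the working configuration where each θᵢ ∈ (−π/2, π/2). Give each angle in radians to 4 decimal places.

θ₁ = -0.3488, θ₂ = 0.6114, θ₃ = 0.1749

arm 1 (φ=0.0°): x'=0.0623, y'=-0.0372
  A cos θ + B sin θ = C:  0.0777·cos θ + -0.2622·sin θ = 0.1626
  γ=atan2(-0.2622,0.0777)=-1.2827;  ψ=arccos(0.5947)=0.9339;  θ1=γ+ψ≈-0.3488
rotate P by −φ2: (-0.0634, -0.0354, -0.2622)
  A cos θ + B sin θ = C:  0.2034·cos θ + -0.2622·sin θ = 0.0160
  √(A²+B²)=0.3318;  θ2 = -0.9111+1.5225 ≈ 0.6114
φ3=240.0° → target in arm frame (0.0011, 0.0726)
  e−x'=0.1389;  (l²−L²−(e−x')²−y'²−z²)/2L = 0.0912
  γ=atan2(-0.2622,0.1389)=-1.0835;  ψ=arccos(0.3073)=1.2584;  θ3=γ+ψ≈0.1749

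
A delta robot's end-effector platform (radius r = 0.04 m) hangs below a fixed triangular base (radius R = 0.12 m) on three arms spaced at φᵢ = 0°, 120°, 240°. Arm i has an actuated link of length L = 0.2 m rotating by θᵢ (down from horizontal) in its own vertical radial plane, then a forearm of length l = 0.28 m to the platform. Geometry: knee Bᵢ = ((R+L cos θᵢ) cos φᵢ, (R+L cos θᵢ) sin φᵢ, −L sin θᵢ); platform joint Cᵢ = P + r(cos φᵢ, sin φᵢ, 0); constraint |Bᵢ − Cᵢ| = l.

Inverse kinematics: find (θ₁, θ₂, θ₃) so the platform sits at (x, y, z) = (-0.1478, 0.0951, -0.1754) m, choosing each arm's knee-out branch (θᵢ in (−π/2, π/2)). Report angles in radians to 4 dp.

φ1=0.0° → target in arm frame (-0.1478, 0.0951)
  A=0.2278, B=-0.1754, C=(l²−L²−A²−y'²−z²)/(2L)=-0.1333
  √(A²+B²)=0.2875;  θ1 = -0.6562+2.0527 ≈ 1.3966
φ2=120.0° → target in arm frame (0.1563, 0.0804)
  e−x'=-0.0763;  (l²−L²−(e−x')²−y'²−z²)/2L = -0.0116
  θ2 = atan2(B,A) + arccos(C/0.1913) = -0.3493
φ3=240.0° → target in arm frame (-0.0085, -0.1755)
  e−x'=0.0885;  (l²−L²−(e−x')²−y'²−z²)/2L = -0.0775
  γ=atan2(-0.1754,0.0885)=-1.1037;  ψ=arccos(-0.3946)=1.9764;  θ3=γ+ψ≈0.8727

θ₁ = 1.3966, θ₂ = -0.3493, θ₃ = 0.8727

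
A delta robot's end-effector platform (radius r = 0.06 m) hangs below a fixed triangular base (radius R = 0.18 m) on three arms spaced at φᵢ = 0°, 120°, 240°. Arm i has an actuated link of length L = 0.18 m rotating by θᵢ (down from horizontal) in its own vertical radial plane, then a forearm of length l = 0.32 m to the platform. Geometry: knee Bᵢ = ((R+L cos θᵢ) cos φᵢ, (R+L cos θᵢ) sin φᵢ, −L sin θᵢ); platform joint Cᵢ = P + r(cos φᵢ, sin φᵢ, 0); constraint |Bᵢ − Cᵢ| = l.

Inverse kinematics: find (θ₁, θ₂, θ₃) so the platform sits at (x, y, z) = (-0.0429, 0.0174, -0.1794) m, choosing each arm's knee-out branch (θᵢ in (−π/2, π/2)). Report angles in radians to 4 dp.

arm 1 (φ=0.0°): x'=-0.0429, y'=0.0174
  e−x'=0.1629;  (l²−L²−(e−x')²−y'²−z²)/2L = 0.0305
  √(A²+B²)=0.2423;  θ1 = -0.8336+1.4446 ≈ 0.6111
φ2=120.0° → target in arm frame (0.0365, 0.0285)
  e−x'=0.0835;  (l²−L²−(e−x')²−y'²−z²)/2L = 0.0834
  γ=atan2(-0.1794,0.0835)=-1.1353;  ψ=arccos(0.4217)=1.1355;  θ2=γ+ψ≈0.0003
arm 3 (φ=240.0°): x'=0.0064, y'=-0.0459
  A=0.1136, B=-0.1794, C=(l²−L²−A²−y'²−z²)/(2L)=0.0633
  θ3 = atan2(B,A) + arccos(C/0.2124) = 0.2617

θ₁ = 0.6111, θ₂ = 0.0003, θ₃ = 0.2617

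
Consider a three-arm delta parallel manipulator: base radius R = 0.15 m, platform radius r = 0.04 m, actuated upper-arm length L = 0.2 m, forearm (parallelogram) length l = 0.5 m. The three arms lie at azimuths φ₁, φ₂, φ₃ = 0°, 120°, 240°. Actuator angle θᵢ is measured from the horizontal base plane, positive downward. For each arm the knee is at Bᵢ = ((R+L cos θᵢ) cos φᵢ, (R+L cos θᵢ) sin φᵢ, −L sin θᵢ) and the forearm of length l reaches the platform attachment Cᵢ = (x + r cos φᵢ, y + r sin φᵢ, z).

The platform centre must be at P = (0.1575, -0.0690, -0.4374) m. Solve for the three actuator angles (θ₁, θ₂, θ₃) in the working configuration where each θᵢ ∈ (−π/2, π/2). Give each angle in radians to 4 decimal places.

arm 1 (φ=0.0°): x'=0.1575, y'=-0.0690
  e−x'=-0.0475;  (l²−L²−(e−x')²−y'²−z²)/2L = 0.0292
  θ1 = atan2(B,A) + arccos(C/0.4400) = -0.1745
rotate P by −φ2: (-0.1385, -0.1019, -0.4374)
  A cos θ + B sin θ = C:  0.2485·cos θ + -0.4374·sin θ = -0.1336
  θ2 = atan2(B,A) + arccos(C/0.5031) = 0.7856
φ3=240.0° → target in arm frame (-0.0190, 0.1709)
  A cos θ + B sin θ = C:  0.1290·cos θ + -0.4374·sin θ = -0.0679
  γ=atan2(-0.4374,0.1290)=-1.2840;  ψ=arccos(-0.1489)=1.7203;  θ3=γ+ψ≈0.4363

θ₁ = -0.1745, θ₂ = 0.7856, θ₃ = 0.4363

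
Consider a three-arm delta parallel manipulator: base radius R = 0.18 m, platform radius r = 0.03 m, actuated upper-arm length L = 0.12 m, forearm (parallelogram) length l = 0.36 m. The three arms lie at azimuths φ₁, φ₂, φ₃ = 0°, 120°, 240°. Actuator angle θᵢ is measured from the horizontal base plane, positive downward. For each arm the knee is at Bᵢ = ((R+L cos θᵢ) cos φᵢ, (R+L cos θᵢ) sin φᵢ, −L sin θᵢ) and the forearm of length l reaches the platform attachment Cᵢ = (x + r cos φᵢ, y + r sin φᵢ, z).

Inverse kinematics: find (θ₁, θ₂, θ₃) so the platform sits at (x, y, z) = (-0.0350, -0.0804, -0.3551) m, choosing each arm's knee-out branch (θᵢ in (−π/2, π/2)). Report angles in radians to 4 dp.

θ₁ = 1.0469, θ₂ = 1.1343, θ₃ = 0.3488

φ1=0.0° → target in arm frame (-0.0350, -0.0804)
  A cos θ + B sin θ = C:  0.1850·cos θ + -0.3551·sin θ = -0.2149
  γ=atan2(-0.3551,0.1850)=-1.0905;  ψ=arccos(-0.5368)=2.1374;  θ1=γ+ψ≈1.0469
arm 2 (φ=120.0°): x'=-0.0521, y'=0.0705
  A cos θ + B sin θ = C:  0.2021·cos θ + -0.3551·sin θ = -0.2363
  θ2 = atan2(B,A) + arccos(C/0.4086) = 1.1343
rotate P by −φ3: (0.0871, 0.0099, -0.3551)
  A=0.0629, B=-0.3551, C=(l²−L²−A²−y'²−z²)/(2L)=-0.0623
  √(A²+B²)=0.3606;  θ3 = -1.3956+1.7444 ≈ 0.3488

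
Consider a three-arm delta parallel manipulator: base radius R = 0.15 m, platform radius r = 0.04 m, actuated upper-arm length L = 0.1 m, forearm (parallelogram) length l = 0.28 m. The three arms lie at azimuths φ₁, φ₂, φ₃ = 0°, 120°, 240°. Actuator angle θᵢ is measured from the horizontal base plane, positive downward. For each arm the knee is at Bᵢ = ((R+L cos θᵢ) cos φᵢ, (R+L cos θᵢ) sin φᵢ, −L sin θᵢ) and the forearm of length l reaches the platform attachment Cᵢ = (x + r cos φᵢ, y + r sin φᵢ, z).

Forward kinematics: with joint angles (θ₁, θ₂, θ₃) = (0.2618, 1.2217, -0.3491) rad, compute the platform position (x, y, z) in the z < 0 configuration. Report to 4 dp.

centre 1 = (0.2066·cos0.0°, 0.2066·sin0.0°, -0.0259) = (0.2066, 0.0000, -0.0259)
centre 2 = (0.1442·cos120.0°, 0.1442·sin120.0°, -0.0940) = (-0.0721, 0.1249, -0.0940)
arm 3 at φ=240.0°: ρ3 = 0.2040;  centre 3 = (-0.1020, -0.1766, 0.0342)
eliminate P² terms by subtracting sphere 1 from 2 and 3
plane₁₂: -0.5574x+0.2498y+-0.1362z = -0.0137
Cramer: x(z) = 0.0142-0.0515z;  y(z) = -0.0232+0.4302z
sphere 1 gives Az²+Bz+C=0 with A=1.1877, B=0.0516, C=-0.0402;  B²−4AC=0.1936;  roots -0.2070, 0.1635;  negative root z = -0.2070
x = 0.0249, y = -0.1122

(0.0249, -0.1122, -0.2070)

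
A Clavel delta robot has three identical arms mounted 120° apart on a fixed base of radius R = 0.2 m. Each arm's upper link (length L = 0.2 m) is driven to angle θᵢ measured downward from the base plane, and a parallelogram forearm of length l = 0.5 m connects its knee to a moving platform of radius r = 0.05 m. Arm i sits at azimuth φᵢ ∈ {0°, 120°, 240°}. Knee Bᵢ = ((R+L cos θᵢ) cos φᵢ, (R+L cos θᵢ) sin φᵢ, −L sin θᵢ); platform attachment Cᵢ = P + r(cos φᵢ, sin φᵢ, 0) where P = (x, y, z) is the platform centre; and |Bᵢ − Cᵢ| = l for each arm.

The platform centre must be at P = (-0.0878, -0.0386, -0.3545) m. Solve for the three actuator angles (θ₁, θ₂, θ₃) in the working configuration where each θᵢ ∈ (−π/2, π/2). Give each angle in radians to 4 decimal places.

θ₁ = 0.4363, θ₂ = 0.0003, θ₃ = -0.3492

arm 1 (φ=0.0°): x'=-0.0878, y'=-0.0386
  A=0.2378, B=-0.3545, C=(l²−L²−A²−y'²−z²)/(2L)=0.0657
  √(A²+B²)=0.4269;  θ1 = -0.9799+1.4162 ≈ 0.4363
arm 2 (φ=120.0°): x'=0.0105, y'=0.0953
  A cos θ + B sin θ = C:  0.1395·cos θ + -0.3545·sin θ = 0.1394
  √(A²+B²)=0.3810;  θ2 = -1.1958+1.1961 ≈ 0.0003
rotate P by −φ3: (0.0773, -0.0567, -0.3545)
  A=0.0727, B=-0.3545, C=(l²−L²−A²−y'²−z²)/(2L)=0.1896
  γ=atan2(-0.3545,0.0727)=-1.3686;  ψ=arccos(0.5239)=1.0194;  θ3=γ+ψ≈-0.3492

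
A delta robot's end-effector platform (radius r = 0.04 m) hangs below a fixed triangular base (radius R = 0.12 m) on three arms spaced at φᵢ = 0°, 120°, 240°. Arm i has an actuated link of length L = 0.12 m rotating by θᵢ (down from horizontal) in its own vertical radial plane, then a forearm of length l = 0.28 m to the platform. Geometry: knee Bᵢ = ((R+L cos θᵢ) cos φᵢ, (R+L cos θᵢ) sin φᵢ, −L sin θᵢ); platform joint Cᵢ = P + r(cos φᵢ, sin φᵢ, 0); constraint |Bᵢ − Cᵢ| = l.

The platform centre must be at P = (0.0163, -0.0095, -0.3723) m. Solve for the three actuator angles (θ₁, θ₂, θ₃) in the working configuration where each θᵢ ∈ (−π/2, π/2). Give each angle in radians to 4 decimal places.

θ₁ = 1.2222, θ₂ = 1.3964, θ₃ = 1.3092

φ1=0.0° → target in arm frame (0.0163, -0.0095)
  e−x'=0.0637;  (l²−L²−(e−x')²−y'²−z²)/2L = -0.3281
  γ=atan2(-0.3723,0.0637)=-1.4013;  ψ=arccos(-0.8688)=2.6235;  θ1=γ+ψ≈1.2222
rotate P by −φ2: (-0.0164, -0.0094, -0.3723)
  e−x'=0.0964;  (l²−L²−(e−x')²−y'²−z²)/2L = -0.3499
  √(A²+B²)=0.3846;  θ2 = -1.3175+2.7139 ≈ 1.3964
arm 3 (φ=240.0°): x'=0.0001, y'=0.0189
  e−x'=0.0799;  (l²−L²−(e−x')²−y'²−z²)/2L = -0.3390
  γ=atan2(-0.3723,0.0799)=-1.3593;  ψ=arccos(-0.8902)=2.6685;  θ3=γ+ψ≈1.3092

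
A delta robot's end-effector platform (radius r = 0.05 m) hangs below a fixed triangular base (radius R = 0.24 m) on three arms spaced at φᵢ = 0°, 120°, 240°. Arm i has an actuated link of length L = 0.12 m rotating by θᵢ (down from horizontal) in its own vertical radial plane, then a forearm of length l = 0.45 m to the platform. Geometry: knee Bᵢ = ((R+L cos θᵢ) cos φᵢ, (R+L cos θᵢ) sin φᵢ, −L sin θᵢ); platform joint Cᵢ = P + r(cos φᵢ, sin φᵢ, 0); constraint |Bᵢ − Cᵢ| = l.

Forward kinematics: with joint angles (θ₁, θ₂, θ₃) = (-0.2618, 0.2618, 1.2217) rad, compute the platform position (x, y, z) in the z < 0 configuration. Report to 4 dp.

arm 1 at φ=0.0°: ρ1 = 0.3059;  S1 = (0.3059, 0.0000, 0.0311)
arm 2 at φ=120.0°: ρ2 = 0.3059;  S2 = (-0.1530, 0.2649, -0.0311)
S3 = (0.2310·cos240.0°, 0.2310·sin240.0°, -0.1128) = (-0.1155, -0.2001, -0.1128)
|S₂|²−|S₁|² = 0.0000;  |S₃|²−|S₁|² = -0.0284
[-0.9177 0.5299 -0.1242]·P = 0.0000;  [-0.8429 -0.4002 -0.2876]·P = -0.0284
det = 0.8139;  x = 0.0185+-0.2484z,  y = 0.0321+-0.1957z
sphere 1 gives Az²+Bz+C=0 with A=1.1000, B=0.0681, C=-0.1179;  B²−4AC=0.5234;  roots -0.3598, 0.2979;  negative root z = -0.3598
x = 0.1079, y = 0.1025

(0.1079, 0.1025, -0.3598)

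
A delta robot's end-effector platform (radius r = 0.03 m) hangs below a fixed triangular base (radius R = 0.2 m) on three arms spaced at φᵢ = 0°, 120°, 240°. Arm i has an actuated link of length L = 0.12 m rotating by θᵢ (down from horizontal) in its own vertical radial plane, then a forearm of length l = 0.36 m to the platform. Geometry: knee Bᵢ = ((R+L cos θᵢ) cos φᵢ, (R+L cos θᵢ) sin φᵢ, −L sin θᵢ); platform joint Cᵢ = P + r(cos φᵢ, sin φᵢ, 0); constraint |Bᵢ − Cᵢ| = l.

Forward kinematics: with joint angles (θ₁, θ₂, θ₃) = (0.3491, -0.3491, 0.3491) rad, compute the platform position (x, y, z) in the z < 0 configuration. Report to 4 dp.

(-0.0221, 0.0383, -0.2286)

centre 1 = (0.2828·cos0.0°, 0.2828·sin0.0°, -0.0410) = (0.2828, 0.0000, -0.0410)
arm 2 at φ=120.0°: e+L cos θ2 = 0.2828;  centre 2 = (-0.1414, 0.2449, 0.0410)
centre 3 = (0.2828·cos240.0°, 0.2828·sin240.0°, -0.0410) = (-0.1414, -0.2449, -0.0410)
|centre ₂|²−|centre ₁|² = 0.0000;  |centre ₃|²−|centre ₁|² = 0.0000
[-0.8483 0.4898 0.1642]·P = 0.0000;  [-0.8483 -0.4898 0.0000]·P = 0.0000
Cramer: x(z) = 0.0000+0.0968z;  y(z) = 0.0000-0.1676z
into |P−centre ₁|² = l²: 1.0375z² + 0.0274z + -0.0480 = 0;  Δ = 0.1998;  z = -0.2286 or 0.2022 → z<0 root = -0.2286
x = -0.0221, y = 0.0383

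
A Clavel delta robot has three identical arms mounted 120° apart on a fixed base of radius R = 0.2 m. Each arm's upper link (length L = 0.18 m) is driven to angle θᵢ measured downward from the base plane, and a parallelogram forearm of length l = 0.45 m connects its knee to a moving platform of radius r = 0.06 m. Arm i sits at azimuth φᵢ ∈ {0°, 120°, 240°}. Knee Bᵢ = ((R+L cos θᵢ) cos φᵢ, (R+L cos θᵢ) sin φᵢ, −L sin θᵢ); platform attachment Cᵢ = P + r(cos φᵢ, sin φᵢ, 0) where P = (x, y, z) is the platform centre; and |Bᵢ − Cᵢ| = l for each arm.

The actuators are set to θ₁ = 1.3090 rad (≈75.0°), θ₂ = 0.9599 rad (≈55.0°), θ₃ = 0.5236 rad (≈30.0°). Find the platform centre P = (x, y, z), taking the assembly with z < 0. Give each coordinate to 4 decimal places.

arm 1 at φ=0.0°: (R−r)+L cos θ1 = 0.1866;  O1 = (0.1866, 0.0000, -0.1739)
φ2=120.0°: virtual centre (-0.1216, 0.2107, -0.1474), radius l
φ3=240.0°: virtual centre (-0.1479, -0.2562, -0.0900), radius l
subtract pairs → two planes through P
plane₁₂: -0.6164x+0.4213y+0.0528z = 0.0159
det = 0.5978;  x = -0.0352+0.1635z,  y = -0.0138+0.1138z
quadratic in z: (1.0397)z²+(0.2721)z+(-0.1229)=0, √Δ=0.7650 → z ∈ {-0.4987, 0.2370}; z = -0.4987 (taking z<0)
x = -0.1167, y = -0.0706

(-0.1167, -0.0706, -0.4987)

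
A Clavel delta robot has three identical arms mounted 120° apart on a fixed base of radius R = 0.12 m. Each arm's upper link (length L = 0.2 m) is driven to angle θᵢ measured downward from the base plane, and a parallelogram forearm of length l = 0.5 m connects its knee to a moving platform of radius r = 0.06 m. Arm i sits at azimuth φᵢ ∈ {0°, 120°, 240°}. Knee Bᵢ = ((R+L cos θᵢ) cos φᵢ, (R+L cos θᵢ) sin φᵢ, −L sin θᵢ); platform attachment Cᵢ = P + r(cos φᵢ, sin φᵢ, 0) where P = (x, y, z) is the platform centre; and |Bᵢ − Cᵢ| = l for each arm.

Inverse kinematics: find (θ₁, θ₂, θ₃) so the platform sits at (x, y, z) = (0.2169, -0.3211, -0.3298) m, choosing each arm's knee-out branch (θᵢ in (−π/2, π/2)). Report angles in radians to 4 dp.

θ₁ = -0.2617, θ₂ = 1.3963, θ₃ = -0.0874

arm 1 (φ=0.0°): x'=0.2169, y'=-0.3211
  A=-0.1569, B=-0.3298, C=(l²−L²−A²−y'²−z²)/(2L)=-0.0662
  γ=atan2(-0.3298,-0.1569)=-2.0149;  ψ=arccos(-0.1813)=1.7531;  θ1=γ+ψ≈-0.2617
arm 2 (φ=120.0°): x'=-0.3865, y'=-0.0273
  e−x'=0.4465;  (l²−L²−(e−x')²−y'²−z²)/2L = -0.2473
  √(A²+B²)=0.5551;  θ2 = -0.6362+2.0324 ≈ 1.3963
rotate P by −φ3: (0.1696, 0.3484, -0.3298)
  A=-0.1096, B=-0.3298, C=(l²−L²−A²−y'²−z²)/(2L)=-0.0804
  √(A²+B²)=0.3475;  θ3 = -1.8917+1.8043 ≈ -0.0874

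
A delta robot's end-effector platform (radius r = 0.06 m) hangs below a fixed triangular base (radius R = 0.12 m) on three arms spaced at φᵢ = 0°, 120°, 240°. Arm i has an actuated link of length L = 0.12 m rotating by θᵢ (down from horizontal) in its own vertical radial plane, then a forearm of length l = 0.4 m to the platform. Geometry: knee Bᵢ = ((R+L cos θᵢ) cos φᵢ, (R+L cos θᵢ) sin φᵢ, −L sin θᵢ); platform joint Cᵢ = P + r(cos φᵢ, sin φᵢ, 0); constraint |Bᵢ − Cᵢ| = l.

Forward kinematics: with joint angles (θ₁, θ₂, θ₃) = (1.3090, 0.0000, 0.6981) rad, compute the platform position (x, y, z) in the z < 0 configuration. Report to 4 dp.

(-0.1892, 0.0995, -0.3834)

O1 = (0.0911·cos0.0°, 0.0911·sin0.0°, -0.1159) = (0.0911, 0.0000, -0.1159)
arm 2 at φ=120.0°: (R−r)+L cos θ2 = 0.1800;  O2 = (-0.0900, 0.1559, 0.0000)
O3 = (0.1519·cos240.0°, 0.1519·sin240.0°, -0.0771) = (-0.0760, -0.1316, -0.0771)
subtract pairs → two planes through P
plane₁₂: -0.3621x+0.3118y+0.2318z = 0.0107
Cramer: x(z) = -0.0255+0.4271z;  y(z) = 0.0046-0.2475z
into |P−O₁|² = l²: 1.2437z² + 0.1300z + -0.1330 = 0;  Δ = 0.6783;  z = -0.3834 or 0.2789 → z<0 root = -0.3834
x = -0.1892, y = 0.0995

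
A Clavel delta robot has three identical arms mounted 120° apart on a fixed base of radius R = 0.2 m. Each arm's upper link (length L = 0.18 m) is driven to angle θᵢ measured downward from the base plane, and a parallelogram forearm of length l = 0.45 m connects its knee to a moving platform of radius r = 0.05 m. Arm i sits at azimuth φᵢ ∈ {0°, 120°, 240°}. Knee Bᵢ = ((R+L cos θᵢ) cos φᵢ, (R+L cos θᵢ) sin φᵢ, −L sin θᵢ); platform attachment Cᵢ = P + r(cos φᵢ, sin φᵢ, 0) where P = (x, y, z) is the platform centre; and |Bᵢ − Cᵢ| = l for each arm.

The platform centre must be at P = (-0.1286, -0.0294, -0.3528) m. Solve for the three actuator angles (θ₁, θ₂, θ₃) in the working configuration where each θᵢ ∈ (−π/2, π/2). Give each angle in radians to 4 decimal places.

φ1=0.0° → target in arm frame (-0.1286, -0.0294)
  e−x'=0.2786;  (l²−L²−(e−x')²−y'²−z²)/2L = -0.0913
  γ=atan2(-0.3528,0.2786)=-0.9024;  ψ=arccos(-0.2030)=1.7752;  θ1=γ+ψ≈0.8728
rotate P by −φ2: (0.0388, 0.1261, -0.3528)
  e−x'=0.1112;  (l²−L²−(e−x')²−y'²−z²)/2L = 0.0483
  θ2 = atan2(B,A) + arccos(C/0.3699) = 0.1743
arm 3 (φ=240.0°): x'=0.0898, y'=-0.0967
  A=0.0602, B=-0.3528, C=(l²−L²−A²−y'²−z²)/(2L)=0.0907
  γ=atan2(-0.3528,0.0602)=-1.4017;  ψ=arccos(0.2535)=1.3145;  θ3=γ+ψ≈-0.0871

θ₁ = 0.8728, θ₂ = 0.1743, θ₃ = -0.0871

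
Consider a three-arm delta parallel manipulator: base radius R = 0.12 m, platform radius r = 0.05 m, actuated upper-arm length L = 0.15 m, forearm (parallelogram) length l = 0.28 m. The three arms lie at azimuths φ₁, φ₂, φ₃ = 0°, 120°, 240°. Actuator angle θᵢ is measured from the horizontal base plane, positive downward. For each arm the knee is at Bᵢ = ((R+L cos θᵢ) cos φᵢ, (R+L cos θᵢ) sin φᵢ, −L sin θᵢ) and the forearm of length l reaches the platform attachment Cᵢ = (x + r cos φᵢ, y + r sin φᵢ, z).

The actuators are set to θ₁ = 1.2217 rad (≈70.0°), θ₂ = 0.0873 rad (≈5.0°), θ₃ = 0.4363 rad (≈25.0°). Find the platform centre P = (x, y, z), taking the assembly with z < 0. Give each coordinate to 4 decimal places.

φ1=0.0°: virtual centre (0.1213, 0.0000, -0.1410), radius l
arm 2 at φ=120.0°: e+L cos θ2 = 0.2194;  O2 = (-0.1097, 0.1900, -0.0131)
φ3=240.0°: virtual centre (-0.1030, -0.1784, -0.0634), radius l
subtract pairs → two planes through P
plane₁₂: -0.4620x+0.3801y+0.2557z = 0.0137
Cramer: x(z) = -0.0280+0.4479z;  y(z) = 0.0020-0.1284z
sphere 1 gives Az²+Bz+C=0 with A=1.2171, B=0.1476, C=-0.0362;  B²−4AC=0.1981;  roots -0.2435, 0.1222;  negative root z = -0.2435
x = -0.1371, y = 0.0333

(-0.1371, 0.0333, -0.2435)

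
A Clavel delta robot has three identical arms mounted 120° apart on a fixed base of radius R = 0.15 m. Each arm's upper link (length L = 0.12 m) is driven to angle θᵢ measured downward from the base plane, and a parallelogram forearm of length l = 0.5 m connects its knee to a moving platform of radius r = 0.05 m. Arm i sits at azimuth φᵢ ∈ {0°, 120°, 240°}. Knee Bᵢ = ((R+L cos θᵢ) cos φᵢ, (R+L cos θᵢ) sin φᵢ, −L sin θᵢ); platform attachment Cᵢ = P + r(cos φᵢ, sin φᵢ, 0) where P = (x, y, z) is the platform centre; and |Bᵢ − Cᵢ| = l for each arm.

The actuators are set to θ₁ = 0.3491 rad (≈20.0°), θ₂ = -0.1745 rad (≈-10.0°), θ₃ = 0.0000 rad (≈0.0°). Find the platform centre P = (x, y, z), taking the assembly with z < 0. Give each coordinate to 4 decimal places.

(-0.0739, 0.0244, -0.4500)

arm 1 at φ=0.0°: e+L cos θ1 = 0.2128;  O1 = (0.2128, 0.0000, -0.0410)
arm 2 at φ=120.0°: e+L cos θ2 = 0.2182;  O2 = (-0.1091, 0.1889, 0.0208)
φ3=240.0°: virtual centre (-0.1100, -0.1905, 0.0000), radius l
eliminate P² terms by subtracting sphere 1 from 2 and 3
linear system: -0.6437x+0.3779y = 0.0011−0.1238z; -0.6455x+-0.3811y = 0.0014−0.0821z
det = 0.4892;  x = -0.0020+0.1598z,  y = -0.0005+-0.0553z
sphere 1 gives Az²+Bz+C=0 with A=1.0286, B=0.0135, C=-0.2022;  B²−4AC=0.8321;  roots -0.4500, 0.4369;  negative root z = -0.4500
x = -0.0739, y = 0.0244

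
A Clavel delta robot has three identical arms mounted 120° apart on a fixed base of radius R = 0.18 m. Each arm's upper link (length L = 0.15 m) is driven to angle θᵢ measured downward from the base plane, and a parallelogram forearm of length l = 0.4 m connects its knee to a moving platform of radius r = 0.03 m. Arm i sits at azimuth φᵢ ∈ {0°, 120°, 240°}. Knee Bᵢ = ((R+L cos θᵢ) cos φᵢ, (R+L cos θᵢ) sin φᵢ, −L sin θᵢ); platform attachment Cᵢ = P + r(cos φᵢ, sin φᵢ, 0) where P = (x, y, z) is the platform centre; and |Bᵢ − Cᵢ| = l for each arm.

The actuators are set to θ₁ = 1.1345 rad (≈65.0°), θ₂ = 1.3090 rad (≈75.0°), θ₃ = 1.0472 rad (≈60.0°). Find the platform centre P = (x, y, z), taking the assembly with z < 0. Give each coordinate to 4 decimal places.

S1 = (0.2134·cos0.0°, 0.2134·sin0.0°, -0.1359) = (0.2134, 0.0000, -0.1359)
φ2=120.0°: virtual centre (-0.0944, 0.1635, -0.1449), radius l
S3 = (0.2250·cos240.0°, 0.2250·sin240.0°, -0.1299) = (-0.1125, -0.1949, -0.1299)
|S₂|²−|S₁|² = -0.0074;  |S₃|²−|S₁|² = 0.0035
[-0.6156 0.3271 -0.0179]·P = -0.0074;  [-0.6518 -0.3897 0.0121]·P = 0.0035
det = 0.4531;  x = 0.0038+-0.0067z,  y = -0.0153+0.0421z
quadratic in z: (1.0018)z²+(0.2734)z+(-0.0974)=0, √Δ=0.6818 → z ∈ {-0.4768, 0.2039}; z = -0.4768 (taking z<0)
x = 0.0070, y = -0.0354

(0.0070, -0.0354, -0.4768)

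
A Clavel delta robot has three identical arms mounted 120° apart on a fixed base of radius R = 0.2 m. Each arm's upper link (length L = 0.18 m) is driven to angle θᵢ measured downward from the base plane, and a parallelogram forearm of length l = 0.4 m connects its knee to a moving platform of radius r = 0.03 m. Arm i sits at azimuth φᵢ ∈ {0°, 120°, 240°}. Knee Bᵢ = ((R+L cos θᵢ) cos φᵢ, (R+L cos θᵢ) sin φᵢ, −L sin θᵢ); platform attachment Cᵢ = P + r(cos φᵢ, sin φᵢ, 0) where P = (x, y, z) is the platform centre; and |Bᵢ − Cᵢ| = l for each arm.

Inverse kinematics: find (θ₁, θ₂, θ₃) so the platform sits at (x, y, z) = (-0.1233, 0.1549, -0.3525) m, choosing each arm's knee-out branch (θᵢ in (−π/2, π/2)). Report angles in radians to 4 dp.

φ1=0.0° → target in arm frame (-0.1233, 0.1549)
  e−x'=0.2933;  (l²−L²−(e−x')²−y'²−z²)/2L = -0.2963
  γ=atan2(-0.3525,0.2933)=-0.8768;  ψ=arccos(-0.6462)=2.2734;  θ1=γ+ψ≈1.3966
arm 2 (φ=120.0°): x'=0.1958, y'=0.0293
  A=-0.0258, B=-0.3525, C=(l²−L²−A²−y'²−z²)/(2L)=0.0050
  θ2 = atan2(B,A) + arccos(C/0.3534) = -0.0873
φ3=240.0° → target in arm frame (-0.0725, -0.1842)
  e−x'=0.2425;  (l²−L²−(e−x')²−y'²−z²)/2L = -0.2483
  √(A²+B²)=0.4279;  θ3 = -0.9682+2.1900 ≈ 1.2218

θ₁ = 1.3966, θ₂ = -0.0873, θ₃ = 1.2218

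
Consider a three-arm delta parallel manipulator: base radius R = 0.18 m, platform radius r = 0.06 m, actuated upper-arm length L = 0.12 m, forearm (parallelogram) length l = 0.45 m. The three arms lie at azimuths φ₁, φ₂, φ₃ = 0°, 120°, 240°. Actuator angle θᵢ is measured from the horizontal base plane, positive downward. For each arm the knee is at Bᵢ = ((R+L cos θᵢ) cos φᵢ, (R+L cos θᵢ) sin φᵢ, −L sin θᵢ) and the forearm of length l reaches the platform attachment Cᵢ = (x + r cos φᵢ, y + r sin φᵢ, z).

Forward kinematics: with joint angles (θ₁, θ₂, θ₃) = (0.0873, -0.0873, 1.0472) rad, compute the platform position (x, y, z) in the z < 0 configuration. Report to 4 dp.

φ1=0.0°: virtual centre (0.2395, 0.0000, -0.0105), radius l
φ2=120.0°: virtual centre (-0.1198, 0.2075, 0.0105), radius l
arm 3 at φ=240.0°: e+L cos θ3 = 0.1800;  O3 = (-0.0900, -0.1559, -0.1039)
|O₂|²−|O₁|² = 0.0000;  |O₃|²−|O₁|² = -0.0143
[-0.7186 0.4149 0.0419]·P = 0.0000;  [-0.6591 -0.3118 -0.1869]·P = -0.0143
det = 0.4975;  x = 0.0119+-0.1297z,  y = 0.0206+-0.3254z
quadratic in z: (1.1227)z²+(0.0665)z+(-0.1502)=0, √Δ=0.8239 → z ∈ {-0.3965, 0.3373}; z = -0.3965 (taking z<0)
x = 0.0633, y = 0.1497

(0.0633, 0.1497, -0.3965)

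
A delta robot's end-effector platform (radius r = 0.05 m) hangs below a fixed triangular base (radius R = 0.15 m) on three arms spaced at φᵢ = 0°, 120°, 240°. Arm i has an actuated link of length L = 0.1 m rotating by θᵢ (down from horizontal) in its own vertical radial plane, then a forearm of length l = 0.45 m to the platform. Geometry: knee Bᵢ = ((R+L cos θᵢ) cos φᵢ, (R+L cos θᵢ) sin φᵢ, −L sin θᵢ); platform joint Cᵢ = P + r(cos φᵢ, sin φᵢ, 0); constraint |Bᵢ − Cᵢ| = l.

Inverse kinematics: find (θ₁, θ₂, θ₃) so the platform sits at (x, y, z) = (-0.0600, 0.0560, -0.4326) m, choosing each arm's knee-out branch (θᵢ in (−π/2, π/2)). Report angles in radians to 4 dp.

θ₁ = 0.6105, θ₂ = -0.0002, θ₃ = 0.4362

φ1=0.0° → target in arm frame (-0.0600, 0.0560)
  A cos θ + B sin θ = C:  0.1600·cos θ + -0.4326·sin θ = -0.1169
  √(A²+B²)=0.4612;  θ1 = -1.2165+1.8270 ≈ 0.6105
arm 2 (φ=120.0°): x'=0.0785, y'=0.0240
  e−x'=0.0215;  (l²−L²−(e−x')²−y'²−z²)/2L = 0.0216
  γ=atan2(-0.4326,0.0215)=-1.5211;  ψ=arccos(0.0499)=1.5209;  θ2=γ+ψ≈-0.0002
arm 3 (φ=240.0°): x'=-0.0185, y'=-0.0800
  e−x'=0.1185;  (l²−L²−(e−x')²−y'²−z²)/2L = -0.0754
  θ3 = atan2(B,A) + arccos(C/0.4485) = 0.4362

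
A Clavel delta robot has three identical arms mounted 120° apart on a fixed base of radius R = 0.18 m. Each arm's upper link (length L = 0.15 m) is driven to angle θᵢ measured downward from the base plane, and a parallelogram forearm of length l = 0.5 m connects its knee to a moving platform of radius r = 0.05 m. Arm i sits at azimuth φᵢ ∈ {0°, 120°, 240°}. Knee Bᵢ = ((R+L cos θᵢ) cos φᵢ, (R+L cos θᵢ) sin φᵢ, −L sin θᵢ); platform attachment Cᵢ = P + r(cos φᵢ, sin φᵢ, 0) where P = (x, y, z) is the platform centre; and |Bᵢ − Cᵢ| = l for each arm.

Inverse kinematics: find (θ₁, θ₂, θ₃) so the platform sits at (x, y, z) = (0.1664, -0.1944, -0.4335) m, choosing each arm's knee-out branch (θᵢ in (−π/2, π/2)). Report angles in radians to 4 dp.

φ1=0.0° → target in arm frame (0.1664, -0.1944)
  A cos θ + B sin θ = C:  -0.0364·cos θ + -0.4335·sin θ = 0.0015
  θ1 = atan2(B,A) + arccos(C/0.4350) = -0.0873
arm 2 (φ=120.0°): x'=-0.2516, y'=-0.0469
  A cos θ + B sin θ = C:  0.3816·cos θ + -0.4335·sin θ = -0.3607
  γ=atan2(-0.4335,0.3816)=-0.8490;  ψ=arccos(-0.6246)=2.2454;  θ2=γ+ψ≈1.3963
arm 3 (φ=240.0°): x'=0.0852, y'=0.2413
  A=0.0448, B=-0.4335, C=(l²−L²−A²−y'²−z²)/(2L)=-0.0689
  γ=atan2(-0.4335,0.0448)=-1.4677;  ψ=arccos(-0.1580)=1.7295;  θ3=γ+ψ≈0.2618

θ₁ = -0.0873, θ₂ = 1.3963, θ₃ = 0.2618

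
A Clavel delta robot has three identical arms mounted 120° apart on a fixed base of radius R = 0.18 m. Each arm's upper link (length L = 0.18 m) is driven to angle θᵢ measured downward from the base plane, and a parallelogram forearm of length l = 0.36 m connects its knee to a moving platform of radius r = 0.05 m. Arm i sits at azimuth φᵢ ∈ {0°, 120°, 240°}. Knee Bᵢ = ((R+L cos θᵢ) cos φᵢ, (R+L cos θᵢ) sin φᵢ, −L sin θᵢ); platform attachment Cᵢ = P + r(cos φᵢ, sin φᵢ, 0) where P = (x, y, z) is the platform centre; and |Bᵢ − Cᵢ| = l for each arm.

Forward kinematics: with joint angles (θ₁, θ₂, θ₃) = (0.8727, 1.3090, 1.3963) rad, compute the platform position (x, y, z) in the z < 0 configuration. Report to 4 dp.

centre 1 = (0.2457·cos0.0°, 0.2457·sin0.0°, -0.1379) = (0.2457, 0.0000, -0.1379)
centre 2 = (0.1766·cos120.0°, 0.1766·sin120.0°, -0.1739) = (-0.0883, 0.1529, -0.1739)
φ3=240.0°: virtual centre (-0.0806, -0.1396, -0.1773), radius l
|centre ₂|²−|centre ₁|² = -0.0180;  |centre ₃|²−|centre ₁|² = -0.0220
[-0.6680 0.3059 -0.0719]·P = -0.0180;  [-0.6526 -0.2793 -0.0787]·P = -0.0220
Cramer: x(z) = 0.0304-0.1144z;  y(z) = 0.0076-0.0146z
sphere 1 gives Az²+Bz+C=0 with A=1.0133, B=0.3248, C=-0.0642;  B²−4AC=0.3656;  roots -0.4586, 0.1381;  negative root z = -0.4586
x = 0.0829, y = 0.0143

(0.0829, 0.0143, -0.4586)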